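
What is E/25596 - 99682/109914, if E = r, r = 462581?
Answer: 8048777927/468893124 ≈ 17.165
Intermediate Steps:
E = 462581
E/25596 - 99682/109914 = 462581/25596 - 99682/109914 = 462581*(1/25596) - 99682*1/109914 = 462581/25596 - 49841/54957 = 8048777927/468893124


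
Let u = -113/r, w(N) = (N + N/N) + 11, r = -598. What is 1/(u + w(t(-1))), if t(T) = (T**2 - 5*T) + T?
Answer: 598/10279 ≈ 0.058177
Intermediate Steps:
t(T) = T**2 - 4*T
w(N) = 12 + N (w(N) = (N + 1) + 11 = (1 + N) + 11 = 12 + N)
u = 113/598 (u = -113/(-598) = -113*(-1/598) = 113/598 ≈ 0.18896)
1/(u + w(t(-1))) = 1/(113/598 + (12 - (-4 - 1))) = 1/(113/598 + (12 - 1*(-5))) = 1/(113/598 + (12 + 5)) = 1/(113/598 + 17) = 1/(10279/598) = 598/10279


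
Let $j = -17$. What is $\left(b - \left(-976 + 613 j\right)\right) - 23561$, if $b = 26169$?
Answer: $14005$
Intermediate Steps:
$\left(b - \left(-976 + 613 j\right)\right) - 23561 = \left(26169 + \left(976 - -10421\right)\right) - 23561 = \left(26169 + \left(976 + 10421\right)\right) - 23561 = \left(26169 + 11397\right) - 23561 = 37566 - 23561 = 14005$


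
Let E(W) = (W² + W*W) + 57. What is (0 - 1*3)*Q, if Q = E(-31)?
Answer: -5937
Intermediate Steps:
E(W) = 57 + 2*W² (E(W) = (W² + W²) + 57 = 2*W² + 57 = 57 + 2*W²)
Q = 1979 (Q = 57 + 2*(-31)² = 57 + 2*961 = 57 + 1922 = 1979)
(0 - 1*3)*Q = (0 - 1*3)*1979 = (0 - 3)*1979 = -3*1979 = -5937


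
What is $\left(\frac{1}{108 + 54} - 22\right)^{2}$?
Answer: $\frac{12694969}{26244} \approx 483.73$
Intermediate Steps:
$\left(\frac{1}{108 + 54} - 22\right)^{2} = \left(\frac{1}{162} - 22\right)^{2} = \left(- \frac{3563}{162}\right)^{2} = \frac{12694969}{26244}$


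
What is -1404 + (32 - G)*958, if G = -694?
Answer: 694104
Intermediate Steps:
-1404 + (32 - G)*958 = -1404 + (32 - 1*(-694))*958 = -1404 + (32 + 694)*958 = -1404 + 726*958 = -1404 + 695508 = 694104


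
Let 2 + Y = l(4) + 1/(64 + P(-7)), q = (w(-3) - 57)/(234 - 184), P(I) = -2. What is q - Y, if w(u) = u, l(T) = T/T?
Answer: -67/310 ≈ -0.21613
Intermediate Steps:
l(T) = 1
q = -6/5 (q = (-3 - 57)/(234 - 184) = -60/50 = -60*1/50 = -6/5 ≈ -1.2000)
Y = -61/62 (Y = -2 + (1 + 1/(64 - 2)) = -2 + (1 + 1/62) = -2 + 63/62 = -61/62 ≈ -0.98387)
q - Y = -6/5 - 1*(-61/62) = -6/5 + 61/62 = -67/310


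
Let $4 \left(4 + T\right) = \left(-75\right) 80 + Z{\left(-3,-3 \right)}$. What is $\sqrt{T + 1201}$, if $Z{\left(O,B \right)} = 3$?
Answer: $\frac{i \sqrt{1209}}{2} \approx 17.385 i$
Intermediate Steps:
$T = - \frac{6013}{4}$ ($T = -4 + \frac{\left(-75\right) 80 + 3}{4} = -4 + \frac{-6000 + 3}{4} = -4 + \frac{1}{4} \left(-5997\right) = -4 - \frac{5997}{4} = - \frac{6013}{4} \approx -1503.3$)
$\sqrt{T + 1201} = \sqrt{- \frac{6013}{4} + 1201} = \sqrt{- \frac{1209}{4}} = \frac{i \sqrt{1209}}{2}$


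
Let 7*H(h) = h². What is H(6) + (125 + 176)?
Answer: 2143/7 ≈ 306.14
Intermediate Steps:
H(h) = h²/7
H(6) + (125 + 176) = (⅐)*6² + (125 + 176) = (⅐)*36 + 301 = 36/7 + 301 = 2143/7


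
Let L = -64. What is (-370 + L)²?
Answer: 188356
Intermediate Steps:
(-370 + L)² = (-370 - 64)² = (-434)² = 188356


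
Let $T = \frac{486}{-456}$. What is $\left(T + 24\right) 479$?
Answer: $\frac{834897}{76} \approx 10985.0$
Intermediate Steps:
$T = - \frac{81}{76}$ ($T = 486 \left(- \frac{1}{456}\right) = - \frac{81}{76} \approx -1.0658$)
$\left(T + 24\right) 479 = \left(- \frac{81}{76} + 24\right) 479 = \frac{1743}{76} \cdot 479 = \frac{834897}{76}$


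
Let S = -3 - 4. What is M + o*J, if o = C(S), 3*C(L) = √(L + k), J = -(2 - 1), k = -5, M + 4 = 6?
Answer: 2 - 2*I*√3/3 ≈ 2.0 - 1.1547*I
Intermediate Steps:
M = 2 (M = -4 + 6 = 2)
J = -1 (J = -1*1 = -1)
S = -7
C(L) = √(-5 + L)/3 (C(L) = √(L - 5)/3 = √(-5 + L)/3)
o = 2*I*√3/3 (o = √(-5 - 7)/3 = √(-12)/3 = (2*I*√3)/3 = 2*I*√3/3 ≈ 1.1547*I)
M + o*J = 2 + (2*I*√3/3)*(-1) = 2 - 2*I*√3/3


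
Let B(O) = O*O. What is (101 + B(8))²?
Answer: 27225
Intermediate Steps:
B(O) = O²
(101 + B(8))² = (101 + 8²)² = (101 + 64)² = 165² = 27225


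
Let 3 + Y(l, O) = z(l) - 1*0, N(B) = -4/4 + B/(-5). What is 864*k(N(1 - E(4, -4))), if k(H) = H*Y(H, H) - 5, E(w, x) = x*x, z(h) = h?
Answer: -6048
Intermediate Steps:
E(w, x) = x²
N(B) = -1 - B/5 (N(B) = -4*¼ + B*(-⅕) = -1 - B/5)
Y(l, O) = -3 + l (Y(l, O) = -3 + (l - 1*0) = -3 + (l + 0) = -3 + l)
k(H) = -5 + H*(-3 + H) (k(H) = H*(-3 + H) - 5 = -5 + H*(-3 + H))
864*k(N(1 - E(4, -4))) = 864*(-5 + (-1 - (1 - 1*(-4)²)/5)*(-3 + (-1 - (1 - 1*(-4)²)/5))) = 864*(-5 + (-1 - (1 - 1*16)/5)*(-3 + (-1 - (1 - 1*16)/5))) = 864*(-5 + (-1 - (1 - 16)/5)*(-3 + (-1 - (1 - 16)/5))) = 864*(-5 + (-1 - ⅕*(-15))*(-3 + (-1 - ⅕*(-15)))) = 864*(-5 + (-1 + 3)*(-3 + (-1 + 3))) = 864*(-5 + 2*(-3 + 2)) = 864*(-5 + 2*(-1)) = 864*(-5 - 2) = 864*(-7) = -6048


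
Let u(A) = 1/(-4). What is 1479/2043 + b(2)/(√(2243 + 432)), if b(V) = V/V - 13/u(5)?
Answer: 493/681 + 53*√107/535 ≈ 1.7487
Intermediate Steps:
u(A) = -¼
b(V) = 53 (b(V) = V/V - 13/(-¼) = 1 - 13*(-4) = 1 + 52 = 53)
1479/2043 + b(2)/(√(2243 + 432)) = 1479/2043 + 53/(√(2243 + 432)) = 1479*(1/2043) + 53/(√2675) = 493/681 + 53/((5*√107)) = 493/681 + 53*(√107/535) = 493/681 + 53*√107/535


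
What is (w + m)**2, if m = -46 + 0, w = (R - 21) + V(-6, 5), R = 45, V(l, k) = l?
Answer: 784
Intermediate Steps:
w = 18 (w = (45 - 21) - 6 = 24 - 6 = 18)
m = -46
(w + m)**2 = (18 - 46)**2 = (-28)**2 = 784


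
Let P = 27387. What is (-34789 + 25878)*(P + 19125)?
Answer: -414468432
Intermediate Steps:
(-34789 + 25878)*(P + 19125) = (-34789 + 25878)*(27387 + 19125) = -8911*46512 = -414468432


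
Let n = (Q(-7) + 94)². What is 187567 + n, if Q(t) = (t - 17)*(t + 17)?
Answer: 208883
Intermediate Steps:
Q(t) = (-17 + t)*(17 + t)
n = 21316 (n = ((-289 + (-7)²) + 94)² = ((-289 + 49) + 94)² = (-240 + 94)² = (-146)² = 21316)
187567 + n = 187567 + 21316 = 208883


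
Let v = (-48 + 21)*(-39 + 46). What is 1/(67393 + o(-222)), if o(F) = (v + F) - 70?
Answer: 1/66912 ≈ 1.4945e-5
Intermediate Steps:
v = -189 (v = -27*7 = -189)
o(F) = -259 + F (o(F) = (-189 + F) - 70 = -259 + F)
1/(67393 + o(-222)) = 1/(67393 + (-259 - 222)) = 1/(67393 - 481) = 1/66912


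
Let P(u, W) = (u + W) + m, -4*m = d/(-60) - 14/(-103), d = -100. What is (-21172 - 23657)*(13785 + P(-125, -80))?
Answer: -250808138589/412 ≈ -6.0876e+8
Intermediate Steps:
m = -557/1236 (m = -(-100/(-60) - 14/(-103))/4 = -(-100*(-1/60) - 14*(-1/103))/4 = -(5/3 + 14/103)/4 = -¼*557/309 = -557/1236 ≈ -0.45065)
P(u, W) = -557/1236 + W + u (P(u, W) = (u + W) - 557/1236 = (W + u) - 557/1236 = -557/1236 + W + u)
(-21172 - 23657)*(13785 + P(-125, -80)) = (-21172 - 23657)*(13785 + (-557/1236 - 80 - 125)) = -44829*(13785 - 253937/1236) = -44829*16784323/1236 = -250808138589/412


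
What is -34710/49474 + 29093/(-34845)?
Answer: -1324408516/861960765 ≈ -1.5365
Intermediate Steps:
-34710/49474 + 29093/(-34845) = -34710*1/49474 + 29093*(-1/34845) = -17355/24737 - 29093/34845 = -1324408516/861960765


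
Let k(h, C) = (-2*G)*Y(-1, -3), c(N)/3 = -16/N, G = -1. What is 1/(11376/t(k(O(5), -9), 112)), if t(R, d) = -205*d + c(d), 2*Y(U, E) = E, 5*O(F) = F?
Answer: -160723/79632 ≈ -2.0183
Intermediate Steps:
O(F) = F/5
Y(U, E) = E/2
c(N) = -48/N (c(N) = 3*(-16/N) = -48/N)
k(h, C) = -3 (k(h, C) = (-2*(-1))*((½)*(-3)) = 2*(-3/2) = -3)
t(R, d) = -205*d - 48/d
1/(11376/t(k(O(5), -9), 112)) = 1/(11376/(-205*112 - 48/112)) = 1/(11376/(-22960 - 48*1/112)) = 1/(11376/(-22960 - 3/7)) = 1/(11376/(-160723/7)) = 1/(11376*(-7/160723)) = 1/(-79632/160723) = -160723/79632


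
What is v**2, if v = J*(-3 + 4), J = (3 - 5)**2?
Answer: 16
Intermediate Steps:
J = 4 (J = (-2)**2 = 4)
v = 4 (v = 4*(-3 + 4) = 4*1 = 4)
v**2 = 4**2 = 16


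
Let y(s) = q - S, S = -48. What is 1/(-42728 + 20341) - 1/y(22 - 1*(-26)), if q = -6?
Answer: -22429/940254 ≈ -0.023854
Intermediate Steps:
y(s) = 42 (y(s) = -6 - 1*(-48) = -6 + 48 = 42)
1/(-42728 + 20341) - 1/y(22 - 1*(-26)) = 1/(-42728 + 20341) - 1/42 = 1/(-22387) - 1*1/42 = -1/22387 - 1/42 = -22429/940254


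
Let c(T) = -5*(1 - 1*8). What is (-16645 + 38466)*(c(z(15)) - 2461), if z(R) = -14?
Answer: -52937746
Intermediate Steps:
c(T) = 35 (c(T) = -5*(1 - 8) = -5*(-7) = 35)
(-16645 + 38466)*(c(z(15)) - 2461) = (-16645 + 38466)*(35 - 2461) = 21821*(-2426) = -52937746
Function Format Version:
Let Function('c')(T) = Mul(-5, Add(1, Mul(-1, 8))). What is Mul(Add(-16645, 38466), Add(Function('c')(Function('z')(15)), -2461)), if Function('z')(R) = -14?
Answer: -52937746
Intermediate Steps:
Function('c')(T) = 35 (Function('c')(T) = Mul(-5, Add(1, -8)) = Mul(-5, -7) = 35)
Mul(Add(-16645, 38466), Add(Function('c')(Function('z')(15)), -2461)) = Mul(Add(-16645, 38466), Add(35, -2461)) = Mul(21821, -2426) = -52937746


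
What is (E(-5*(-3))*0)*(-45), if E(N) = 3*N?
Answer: 0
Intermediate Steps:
(E(-5*(-3))*0)*(-45) = ((3*(-5*(-3)))*0)*(-45) = ((3*15)*0)*(-45) = (45*0)*(-45) = 0*(-45) = 0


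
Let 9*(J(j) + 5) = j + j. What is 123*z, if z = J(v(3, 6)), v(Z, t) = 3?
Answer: -533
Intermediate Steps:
J(j) = -5 + 2*j/9 (J(j) = -5 + (j + j)/9 = -5 + (2*j)/9 = -5 + 2*j/9)
z = -13/3 (z = -5 + (2/9)*3 = -5 + ⅔ = -13/3 ≈ -4.3333)
123*z = 123*(-13/3) = -533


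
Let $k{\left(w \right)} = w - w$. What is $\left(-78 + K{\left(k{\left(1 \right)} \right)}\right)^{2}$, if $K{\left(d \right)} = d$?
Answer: $6084$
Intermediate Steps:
$k{\left(w \right)} = 0$
$\left(-78 + K{\left(k{\left(1 \right)} \right)}\right)^{2} = \left(-78 + 0\right)^{2} = \left(-78\right)^{2} = 6084$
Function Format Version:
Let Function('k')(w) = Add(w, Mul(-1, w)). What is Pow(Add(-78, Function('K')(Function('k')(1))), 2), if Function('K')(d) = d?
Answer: 6084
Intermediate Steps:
Function('k')(w) = 0
Pow(Add(-78, Function('K')(Function('k')(1))), 2) = Pow(Add(-78, 0), 2) = Pow(-78, 2) = 6084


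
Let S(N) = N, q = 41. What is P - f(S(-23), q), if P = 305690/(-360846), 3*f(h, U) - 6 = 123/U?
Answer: -694114/180423 ≈ -3.8471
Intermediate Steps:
f(h, U) = 2 + 41/U (f(h, U) = 2 + (123/U)/3 = 2 + 41/U)
P = -152845/180423 (P = 305690*(-1/360846) = -152845/180423 ≈ -0.84715)
P - f(S(-23), q) = -152845/180423 - (2 + 41/41) = -152845/180423 - (2 + 41*(1/41)) = -152845/180423 - (2 + 1) = -152845/180423 - 1*3 = -152845/180423 - 3 = -694114/180423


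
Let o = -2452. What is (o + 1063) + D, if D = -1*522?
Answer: -1911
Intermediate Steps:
D = -522
(o + 1063) + D = (-2452 + 1063) - 522 = -1389 - 522 = -1911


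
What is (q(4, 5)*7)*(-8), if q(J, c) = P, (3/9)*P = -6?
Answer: 1008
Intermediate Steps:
P = -18 (P = 3*(-6) = -18)
q(J, c) = -18
(q(4, 5)*7)*(-8) = -18*7*(-8) = -126*(-8) = 1008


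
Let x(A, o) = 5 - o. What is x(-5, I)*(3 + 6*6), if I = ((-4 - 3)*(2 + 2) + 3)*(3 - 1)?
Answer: 2145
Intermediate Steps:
I = -50 (I = (-7*4 + 3)*2 = (-28 + 3)*2 = -25*2 = -50)
x(-5, I)*(3 + 6*6) = (5 - 1*(-50))*(3 + 6*6) = (5 + 50)*(3 + 36) = 55*39 = 2145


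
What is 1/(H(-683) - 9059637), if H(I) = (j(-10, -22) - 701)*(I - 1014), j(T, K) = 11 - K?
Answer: -1/7926041 ≈ -1.2617e-7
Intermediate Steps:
H(I) = 677352 - 668*I (H(I) = ((11 - 1*(-22)) - 701)*(I - 1014) = ((11 + 22) - 701)*(-1014 + I) = (33 - 701)*(-1014 + I) = -668*(-1014 + I) = 677352 - 668*I)
1/(H(-683) - 9059637) = 1/((677352 - 668*(-683)) - 9059637) = 1/((677352 + 456244) - 9059637) = 1/(1133596 - 9059637) = 1/(-7926041) = -1/7926041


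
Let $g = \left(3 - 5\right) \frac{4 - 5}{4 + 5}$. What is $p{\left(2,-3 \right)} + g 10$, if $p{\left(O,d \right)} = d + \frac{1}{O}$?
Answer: $- \frac{5}{18} \approx -0.27778$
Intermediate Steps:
$g = \frac{2}{9}$ ($g = - 2 \left(- \frac{1}{9}\right) = - 2 \left(\left(-1\right) \frac{1}{9}\right) = \left(-2\right) \left(- \frac{1}{9}\right) = \frac{2}{9} \approx 0.22222$)
$p{\left(2,-3 \right)} + g 10 = \left(-3 + \frac{1}{2}\right) + \frac{2}{9} \cdot 10 = \left(-3 + \frac{1}{2}\right) + \frac{20}{9} = - \frac{5}{2} + \frac{20}{9} = - \frac{5}{18}$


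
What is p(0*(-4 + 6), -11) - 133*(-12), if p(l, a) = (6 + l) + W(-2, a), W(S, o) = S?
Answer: 1600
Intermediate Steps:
p(l, a) = 4 + l (p(l, a) = (6 + l) - 2 = 4 + l)
p(0*(-4 + 6), -11) - 133*(-12) = (4 + 0*(-4 + 6)) - 133*(-12) = (4 + 0*2) - 133*(-12) = (4 + 0) + 1596 = 4 + 1596 = 1600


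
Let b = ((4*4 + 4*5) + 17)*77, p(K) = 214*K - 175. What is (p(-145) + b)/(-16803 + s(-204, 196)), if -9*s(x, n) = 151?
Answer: 122058/75689 ≈ 1.6126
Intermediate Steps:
p(K) = -175 + 214*K
s(x, n) = -151/9 (s(x, n) = -⅑*151 = -151/9)
b = 4081 (b = ((16 + 20) + 17)*77 = (36 + 17)*77 = 53*77 = 4081)
(p(-145) + b)/(-16803 + s(-204, 196)) = ((-175 + 214*(-145)) + 4081)/(-16803 - 151/9) = ((-175 - 31030) + 4081)/(-151378/9) = (-31205 + 4081)*(-9/151378) = -27124*(-9/151378) = 122058/75689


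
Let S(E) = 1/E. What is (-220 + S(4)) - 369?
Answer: -2355/4 ≈ -588.75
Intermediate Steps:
(-220 + S(4)) - 369 = (-220 + 1/4) - 369 = -879/4 - 369 = -2355/4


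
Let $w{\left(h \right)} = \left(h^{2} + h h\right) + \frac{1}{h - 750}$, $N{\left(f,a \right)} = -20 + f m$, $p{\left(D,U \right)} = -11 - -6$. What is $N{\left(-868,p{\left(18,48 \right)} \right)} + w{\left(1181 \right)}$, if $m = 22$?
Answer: $\frac{1194044987}{431} \approx 2.7704 \cdot 10^{6}$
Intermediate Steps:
$p{\left(D,U \right)} = -5$ ($p{\left(D,U \right)} = -11 + 6 = -5$)
$N{\left(f,a \right)} = -20 + 22 f$ ($N{\left(f,a \right)} = -20 + f 22 = -20 + 22 f$)
$w{\left(h \right)} = \frac{1}{-750 + h} + 2 h^{2}$ ($w{\left(h \right)} = \left(h^{2} + h^{2}\right) + \frac{1}{-750 + h} = 2 h^{2} + \frac{1}{-750 + h} = \frac{1}{-750 + h} + 2 h^{2}$)
$N{\left(-868,p{\left(18,48 \right)} \right)} + w{\left(1181 \right)} = \left(-20 + 22 \left(-868\right)\right) + \frac{1 - 1500 \cdot 1181^{2} + 2 \cdot 1181^{3}}{-750 + 1181} = \left(-20 - 19096\right) + \frac{1 - 2092141500 + 2 \cdot 1647212741}{431} = -19116 + \frac{1 - 2092141500 + 3294425482}{431} = -19116 + \frac{1}{431} \cdot 1202283983 = -19116 + \frac{1202283983}{431} = \frac{1194044987}{431}$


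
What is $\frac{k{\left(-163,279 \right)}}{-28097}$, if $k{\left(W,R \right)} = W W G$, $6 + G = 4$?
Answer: $\frac{53138}{28097} \approx 1.8912$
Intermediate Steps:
$G = -2$ ($G = -6 + 4 = -2$)
$k{\left(W,R \right)} = - 2 W^{2}$ ($k{\left(W,R \right)} = W W \left(-2\right) = W^{2} \left(-2\right) = - 2 W^{2}$)
$\frac{k{\left(-163,279 \right)}}{-28097} = \frac{\left(-2\right) \left(-163\right)^{2}}{-28097} = \left(-2\right) 26569 \left(- \frac{1}{28097}\right) = \left(-53138\right) \left(- \frac{1}{28097}\right) = \frac{53138}{28097}$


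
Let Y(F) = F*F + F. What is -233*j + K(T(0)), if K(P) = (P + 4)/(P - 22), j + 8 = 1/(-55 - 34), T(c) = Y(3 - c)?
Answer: 829933/445 ≈ 1865.0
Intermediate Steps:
Y(F) = F + F**2 (Y(F) = F**2 + F = F + F**2)
T(c) = (3 - c)*(4 - c) (T(c) = (3 - c)*(1 + (3 - c)) = (3 - c)*(4 - c))
j = -713/89 (j = -8 + 1/(-55 - 34) = -8 + 1/(-89) = -8 - 1/89 = -713/89 ≈ -8.0112)
K(P) = (4 + P)/(-22 + P)
-233*j + K(T(0)) = -233*(-713/89) + (4 + (-4 + 0)*(-3 + 0))/(-22 + (-4 + 0)*(-3 + 0)) = 166129/89 + (4 - 4*(-3))/(-22 - 4*(-3)) = 166129/89 + (4 + 12)/(-22 + 12) = 166129/89 + 16/(-10) = 166129/89 - 1/10*16 = 166129/89 - 8/5 = 829933/445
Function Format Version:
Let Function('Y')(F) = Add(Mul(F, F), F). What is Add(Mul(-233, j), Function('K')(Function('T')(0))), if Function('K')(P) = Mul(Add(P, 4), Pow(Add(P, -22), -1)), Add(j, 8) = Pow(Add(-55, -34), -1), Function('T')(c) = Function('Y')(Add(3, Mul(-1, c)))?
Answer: Rational(829933, 445) ≈ 1865.0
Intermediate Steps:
Function('Y')(F) = Add(F, Pow(F, 2)) (Function('Y')(F) = Add(Pow(F, 2), F) = Add(F, Pow(F, 2)))
Function('T')(c) = Mul(Add(3, Mul(-1, c)), Add(4, Mul(-1, c))) (Function('T')(c) = Mul(Add(3, Mul(-1, c)), Add(1, Add(3, Mul(-1, c)))) = Mul(Add(3, Mul(-1, c)), Add(4, Mul(-1, c))))
j = Rational(-713, 89) (j = Add(-8, Pow(Add(-55, -34), -1)) = Add(-8, Pow(-89, -1)) = Add(-8, Rational(-1, 89)) = Rational(-713, 89) ≈ -8.0112)
Function('K')(P) = Mul(Pow(Add(-22, P), -1), Add(4, P)) (Function('K')(P) = Mul(Add(4, P), Pow(Add(-22, P), -1)) = Mul(Pow(Add(-22, P), -1), Add(4, P)))
Add(Mul(-233, j), Function('K')(Function('T')(0))) = Add(Mul(-233, Rational(-713, 89)), Mul(Pow(Add(-22, Mul(Add(-4, 0), Add(-3, 0))), -1), Add(4, Mul(Add(-4, 0), Add(-3, 0))))) = Add(Rational(166129, 89), Mul(Pow(Add(-22, Mul(-4, -3)), -1), Add(4, Mul(-4, -3)))) = Add(Rational(166129, 89), Mul(Pow(Add(-22, 12), -1), Add(4, 12))) = Add(Rational(166129, 89), Mul(Pow(-10, -1), 16)) = Add(Rational(166129, 89), Mul(Rational(-1, 10), 16)) = Add(Rational(166129, 89), Rational(-8, 5)) = Rational(829933, 445)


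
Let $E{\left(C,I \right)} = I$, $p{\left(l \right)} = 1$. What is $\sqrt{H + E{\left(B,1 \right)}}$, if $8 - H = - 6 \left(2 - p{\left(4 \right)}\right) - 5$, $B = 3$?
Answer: $2 \sqrt{5} \approx 4.4721$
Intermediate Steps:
$H = 19$ ($H = 8 - \left(- 6 \left(2 - 1\right) - 5\right) = 8 - \left(\left(-6\right) 1 - 5\right) = 8 - \left(-6 - 5\right) = 8 - -11 = 8 + 11 = 19$)
$\sqrt{H + E{\left(B,1 \right)}} = \sqrt{19 + 1} = \sqrt{20} = 2 \sqrt{5}$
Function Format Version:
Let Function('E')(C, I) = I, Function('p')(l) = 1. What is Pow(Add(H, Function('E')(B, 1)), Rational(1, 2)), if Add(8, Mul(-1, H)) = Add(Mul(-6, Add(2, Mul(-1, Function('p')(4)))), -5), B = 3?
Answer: Mul(2, Pow(5, Rational(1, 2))) ≈ 4.4721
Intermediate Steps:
H = 19 (H = Add(8, Mul(-1, Add(Mul(-6, Add(2, Mul(-1, 1))), -5))) = Add(8, Mul(-1, Add(Mul(-6, Add(2, -1)), -5))) = Add(8, Mul(-1, Add(Mul(-6, 1), -5))) = Add(8, Mul(-1, Add(-6, -5))) = Add(8, Mul(-1, -11)) = Add(8, 11) = 19)
Pow(Add(H, Function('E')(B, 1)), Rational(1, 2)) = Pow(Add(19, 1), Rational(1, 2)) = Pow(20, Rational(1, 2)) = Mul(2, Pow(5, Rational(1, 2)))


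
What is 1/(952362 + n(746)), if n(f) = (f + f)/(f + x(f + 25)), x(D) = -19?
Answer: 727/692368666 ≈ 1.0500e-6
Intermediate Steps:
n(f) = 2*f/(-19 + f) (n(f) = (f + f)/(f - 19) = (2*f)/(-19 + f) = 2*f/(-19 + f))
1/(952362 + n(746)) = 1/(952362 + 2*746/(-19 + 746)) = 1/(952362 + 2*746/727) = 1/(952362 + 2*746*(1/727)) = 1/(952362 + 1492/727) = 1/(692368666/727) = 727/692368666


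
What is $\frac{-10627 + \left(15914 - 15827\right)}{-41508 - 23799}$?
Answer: $\frac{10540}{65307} \approx 0.16139$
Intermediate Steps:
$\frac{-10627 + \left(15914 - 15827\right)}{-41508 - 23799} = \frac{-10627 + \left(15914 - 15827\right)}{-65307} = \left(-10627 + 87\right) \left(- \frac{1}{65307}\right) = \left(-10540\right) \left(- \frac{1}{65307}\right) = \frac{10540}{65307}$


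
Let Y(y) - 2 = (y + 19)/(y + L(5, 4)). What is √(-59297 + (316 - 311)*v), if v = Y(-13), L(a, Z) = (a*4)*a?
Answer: I*√49860077/29 ≈ 243.49*I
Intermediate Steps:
L(a, Z) = 4*a² (L(a, Z) = (4*a)*a = 4*a²)
Y(y) = 2 + (19 + y)/(100 + y) (Y(y) = 2 + (y + 19)/(y + 4*5²) = 2 + (19 + y)/(y + 4*25) = 2 + (19 + y)/(y + 100) = 2 + (19 + y)/(100 + y))
v = 60/29 (v = 3*(73 - 13)/(100 - 13) = 3*60/87 = 3*(1/87)*60 = 60/29 ≈ 2.0690)
√(-59297 + (316 - 311)*v) = √(-59297 + (316 - 311)*(60/29)) = √(-59297 + 5*(60/29)) = √(-59297 + 300/29) = √(-1719313/29) = I*√49860077/29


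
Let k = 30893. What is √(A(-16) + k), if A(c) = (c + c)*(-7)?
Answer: 29*√37 ≈ 176.40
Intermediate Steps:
A(c) = -14*c (A(c) = (2*c)*(-7) = -14*c)
√(A(-16) + k) = √(-14*(-16) + 30893) = √(224 + 30893) = √31117 = 29*√37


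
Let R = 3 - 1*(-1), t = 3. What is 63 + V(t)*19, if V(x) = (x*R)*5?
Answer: 1203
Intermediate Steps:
R = 4 (R = 3 + 1 = 4)
V(x) = 20*x (V(x) = (x*4)*5 = (4*x)*5 = 20*x)
63 + V(t)*19 = 63 + (20*3)*19 = 63 + 60*19 = 63 + 1140 = 1203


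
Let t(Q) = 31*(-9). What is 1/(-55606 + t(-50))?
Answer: -1/55885 ≈ -1.7894e-5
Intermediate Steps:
t(Q) = -279
1/(-55606 + t(-50)) = 1/(-55606 - 279) = 1/(-55885) = -1/55885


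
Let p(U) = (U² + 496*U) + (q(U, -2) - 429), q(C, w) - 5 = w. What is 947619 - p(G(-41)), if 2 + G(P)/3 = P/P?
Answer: 949524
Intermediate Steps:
G(P) = -3 (G(P) = -6 + 3*(P/P) = -6 + 3*1 = -6 + 3 = -3)
q(C, w) = 5 + w
p(U) = -426 + U² + 496*U (p(U) = (U² + 496*U) + ((5 - 2) - 429) = (U² + 496*U) + (3 - 429) = (U² + 496*U) - 426 = -426 + U² + 496*U)
947619 - p(G(-41)) = 947619 - (-426 + (-3)² + 496*(-3)) = 947619 - (-426 + 9 - 1488) = 947619 - 1*(-1905) = 947619 + 1905 = 949524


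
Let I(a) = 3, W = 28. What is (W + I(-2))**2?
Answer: 961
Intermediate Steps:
(W + I(-2))**2 = (28 + 3)**2 = 31**2 = 961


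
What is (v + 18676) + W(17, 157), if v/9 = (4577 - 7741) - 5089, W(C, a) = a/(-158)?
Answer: -8785115/158 ≈ -55602.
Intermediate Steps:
W(C, a) = -a/158 (W(C, a) = a*(-1/158) = -a/158)
v = -74277 (v = 9*((4577 - 7741) - 5089) = 9*(-3164 - 5089) = 9*(-8253) = -74277)
(v + 18676) + W(17, 157) = (-74277 + 18676) - 1/158*157 = -55601 - 157/158 = -8785115/158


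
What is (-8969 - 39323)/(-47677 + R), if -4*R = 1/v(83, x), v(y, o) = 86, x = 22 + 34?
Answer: 16612448/16400889 ≈ 1.0129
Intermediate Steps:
x = 56
R = -1/344 (R = -¼/86 = -¼*1/86 = -1/344 ≈ -0.0029070)
(-8969 - 39323)/(-47677 + R) = (-8969 - 39323)/(-47677 - 1/344) = -48292/(-16400889/344) = -48292*(-344/16400889) = 16612448/16400889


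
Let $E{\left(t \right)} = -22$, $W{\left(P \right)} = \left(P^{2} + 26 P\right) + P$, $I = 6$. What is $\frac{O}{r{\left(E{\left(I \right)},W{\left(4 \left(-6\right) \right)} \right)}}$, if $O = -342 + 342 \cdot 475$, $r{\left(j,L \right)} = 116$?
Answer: $\frac{40527}{29} \approx 1397.5$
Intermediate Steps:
$W{\left(P \right)} = P^{2} + 27 P$
$O = 162108$ ($O = -342 + 162450 = 162108$)
$\frac{O}{r{\left(E{\left(I \right)},W{\left(4 \left(-6\right) \right)} \right)}} = \frac{162108}{116} = 162108 \cdot \frac{1}{116} = \frac{40527}{29}$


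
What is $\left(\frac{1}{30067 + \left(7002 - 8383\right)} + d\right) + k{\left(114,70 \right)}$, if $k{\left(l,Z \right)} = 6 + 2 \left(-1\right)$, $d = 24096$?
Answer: $\frac{691332601}{28686} \approx 24100.0$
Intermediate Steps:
$k{\left(l,Z \right)} = 4$ ($k{\left(l,Z \right)} = 6 - 2 = 4$)
$\left(\frac{1}{30067 + \left(7002 - 8383\right)} + d\right) + k{\left(114,70 \right)} = \left(\frac{1}{30067 + \left(7002 - 8383\right)} + 24096\right) + 4 = \left(\frac{1}{30067 - 1381} + 24096\right) + 4 = \left(\frac{1}{28686} + 24096\right) + 4 = \frac{691217857}{28686} + 4 = \frac{691332601}{28686}$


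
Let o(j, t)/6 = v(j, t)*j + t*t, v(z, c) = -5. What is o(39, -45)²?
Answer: 120560400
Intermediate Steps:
o(j, t) = -30*j + 6*t² (o(j, t) = 6*(-5*j + t*t) = 6*(-5*j + t²) = 6*(t² - 5*j) = -30*j + 6*t²)
o(39, -45)² = (-30*39 + 6*(-45)²)² = (-1170 + 6*2025)² = (-1170 + 12150)² = 10980² = 120560400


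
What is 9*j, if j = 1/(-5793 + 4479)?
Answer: -1/146 ≈ -0.0068493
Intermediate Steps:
j = -1/1314 (j = 1/(-1314) = -1/1314 ≈ -0.00076103)
9*j = 9*(-1/1314) = -1/146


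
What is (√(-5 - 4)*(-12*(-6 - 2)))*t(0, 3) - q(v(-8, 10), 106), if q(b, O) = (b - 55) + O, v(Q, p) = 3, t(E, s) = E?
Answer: -54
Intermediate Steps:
q(b, O) = -55 + O + b (q(b, O) = (-55 + b) + O = -55 + O + b)
(√(-5 - 4)*(-12*(-6 - 2)))*t(0, 3) - q(v(-8, 10), 106) = (√(-5 - 4)*(-12*(-6 - 2)))*0 - (-55 + 106 + 3) = (√(-9)*(-12*(-8)))*0 - 1*54 = ((3*I)*96)*0 - 54 = (288*I)*0 - 54 = 0 - 54 = -54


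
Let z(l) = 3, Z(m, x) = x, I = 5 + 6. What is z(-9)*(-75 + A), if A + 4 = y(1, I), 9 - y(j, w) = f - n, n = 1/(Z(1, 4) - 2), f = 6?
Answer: -453/2 ≈ -226.50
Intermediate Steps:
I = 11
n = ½ (n = 1/(4 - 2) = 1/2 = ½ ≈ 0.50000)
y(j, w) = 7/2 (y(j, w) = 9 - (6 - 1*½) = 9 - (6 - ½) = 9 - 1*11/2 = 9 - 11/2 = 7/2)
A = -½ (A = -4 + 7/2 = -½ ≈ -0.50000)
z(-9)*(-75 + A) = 3*(-75 - ½) = 3*(-151/2) = -453/2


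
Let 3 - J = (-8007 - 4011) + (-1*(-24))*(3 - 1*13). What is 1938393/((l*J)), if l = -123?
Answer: -215377/167567 ≈ -1.2853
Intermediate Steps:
J = 12261 (J = 3 - ((-8007 - 4011) + (-1*(-24))*(3 - 1*13)) = 3 - (-12018 + 24*(3 - 13)) = 3 - (-12018 + 24*(-10)) = 3 - (-12018 - 240) = 3 - 1*(-12258) = 3 + 12258 = 12261)
1938393/((l*J)) = 1938393/((-123*12261)) = 1938393/(-1508103) = 1938393*(-1/1508103) = -215377/167567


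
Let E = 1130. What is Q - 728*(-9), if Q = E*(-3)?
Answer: 3162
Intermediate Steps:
Q = -3390 (Q = 1130*(-3) = -3390)
Q - 728*(-9) = -3390 - 728*(-9) = -3390 - 1*(-6552) = -3390 + 6552 = 3162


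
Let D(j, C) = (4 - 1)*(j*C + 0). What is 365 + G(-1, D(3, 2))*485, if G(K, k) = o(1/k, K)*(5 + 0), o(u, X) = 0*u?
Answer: 365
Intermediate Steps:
o(u, X) = 0
D(j, C) = 3*C*j (D(j, C) = 3*(C*j + 0) = 3*(C*j) = 3*C*j)
G(K, k) = 0 (G(K, k) = 0*(5 + 0) = 0*5 = 0)
365 + G(-1, D(3, 2))*485 = 365 + 0*485 = 365 + 0 = 365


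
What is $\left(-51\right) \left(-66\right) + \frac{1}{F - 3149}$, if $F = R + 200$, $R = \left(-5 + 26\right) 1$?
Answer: $\frac{9855647}{2928} \approx 3366.0$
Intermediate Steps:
$R = 21$ ($R = 21 \cdot 1 = 21$)
$F = 221$ ($F = 21 + 200 = 221$)
$\left(-51\right) \left(-66\right) + \frac{1}{F - 3149} = \left(-51\right) \left(-66\right) + \frac{1}{221 - 3149} = 3366 + \frac{1}{-2928} = 3366 - \frac{1}{2928} = \frac{9855647}{2928}$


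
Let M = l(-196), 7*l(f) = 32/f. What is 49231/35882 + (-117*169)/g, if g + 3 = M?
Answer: 34772537735/5315662 ≈ 6541.5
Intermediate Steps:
l(f) = 32/(7*f) (l(f) = (32/f)/7 = 32/(7*f))
M = -8/343 (M = (32/7)/(-196) = (32/7)*(-1/196) = -8/343 ≈ -0.023324)
g = -1037/343 (g = -3 - 8/343 = -1037/343 ≈ -3.0233)
49231/35882 + (-117*169)/g = 49231/35882 + (-117*169)/(-1037/343) = 49231*(1/35882) - 19773*(-343/1037) = 7033/5126 + 6782139/1037 = 34772537735/5315662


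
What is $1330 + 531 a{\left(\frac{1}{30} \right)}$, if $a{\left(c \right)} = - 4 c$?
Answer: $\frac{6296}{5} \approx 1259.2$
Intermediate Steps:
$1330 + 531 a{\left(\frac{1}{30} \right)} = 1330 + 531 \left(- \frac{4}{30}\right) = 1330 + 531 \left(\left(-4\right) \frac{1}{30}\right) = 1330 + 531 \left(- \frac{2}{15}\right) = 1330 - \frac{354}{5} = \frac{6296}{5}$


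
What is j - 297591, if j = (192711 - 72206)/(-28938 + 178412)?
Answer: -44481996629/149474 ≈ -2.9759e+5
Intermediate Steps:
j = 120505/149474 ≈ 0.80619
j - 297591 = 120505/149474 - 297591 = -44481996629/149474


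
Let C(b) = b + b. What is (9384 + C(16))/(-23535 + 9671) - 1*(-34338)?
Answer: 59506577/1733 ≈ 34337.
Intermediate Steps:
C(b) = 2*b
(9384 + C(16))/(-23535 + 9671) - 1*(-34338) = (9384 + 2*16)/(-23535 + 9671) - 1*(-34338) = (9384 + 32)/(-13864) + 34338 = 9416*(-1/13864) + 34338 = -1177/1733 + 34338 = 59506577/1733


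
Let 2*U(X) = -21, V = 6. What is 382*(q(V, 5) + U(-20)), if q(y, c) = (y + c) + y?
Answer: 2483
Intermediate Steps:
q(y, c) = c + 2*y (q(y, c) = (c + y) + y = c + 2*y)
U(X) = -21/2 (U(X) = (1/2)*(-21) = -21/2)
382*(q(V, 5) + U(-20)) = 382*((5 + 2*6) - 21/2) = 382*((5 + 12) - 21/2) = 382*(17 - 21/2) = 382*(13/2) = 2483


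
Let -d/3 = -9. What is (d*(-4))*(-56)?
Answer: 6048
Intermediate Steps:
d = 27 (d = -3*(-9) = 27)
(d*(-4))*(-56) = (27*(-4))*(-56) = -108*(-56) = 6048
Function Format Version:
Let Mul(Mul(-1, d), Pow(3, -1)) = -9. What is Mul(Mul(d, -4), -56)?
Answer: 6048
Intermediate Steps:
d = 27 (d = Mul(-3, -9) = 27)
Mul(Mul(d, -4), -56) = Mul(Mul(27, -4), -56) = Mul(-108, -56) = 6048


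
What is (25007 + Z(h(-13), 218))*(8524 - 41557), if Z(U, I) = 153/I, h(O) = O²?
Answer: -180085312407/218 ≈ -8.2608e+8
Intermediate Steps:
(25007 + Z(h(-13), 218))*(8524 - 41557) = (25007 + 153/218)*(8524 - 41557) = (25007 + 153*(1/218))*(-33033) = (25007 + 153/218)*(-33033) = (5451679/218)*(-33033) = -180085312407/218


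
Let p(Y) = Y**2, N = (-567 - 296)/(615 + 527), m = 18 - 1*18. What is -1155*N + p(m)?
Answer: 996765/1142 ≈ 872.82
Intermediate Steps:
m = 0 (m = 18 - 18 = 0)
N = -863/1142 ≈ -0.75569
-1155*N + p(m) = -1155*(-863/1142) + 0**2 = 996765/1142 + 0 = 996765/1142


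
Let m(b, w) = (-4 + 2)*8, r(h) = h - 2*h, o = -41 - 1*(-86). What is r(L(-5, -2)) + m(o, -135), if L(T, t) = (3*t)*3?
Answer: 2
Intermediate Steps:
o = 45 (o = -41 + 86 = 45)
L(T, t) = 9*t
r(h) = -h
m(b, w) = -16 (m(b, w) = -2*8 = -16)
r(L(-5, -2)) + m(o, -135) = -9*(-2) - 16 = -1*(-18) - 16 = 18 - 16 = 2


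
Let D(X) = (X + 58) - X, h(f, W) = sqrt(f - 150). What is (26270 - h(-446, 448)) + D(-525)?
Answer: 26328 - 2*I*sqrt(149) ≈ 26328.0 - 24.413*I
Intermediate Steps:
h(f, W) = sqrt(-150 + f)
D(X) = 58 (D(X) = (58 + X) - X = 58)
(26270 - h(-446, 448)) + D(-525) = (26270 - sqrt(-150 - 446)) + 58 = (26270 - sqrt(-596)) + 58 = (26270 - 2*I*sqrt(149)) + 58 = 26328 - 2*I*sqrt(149)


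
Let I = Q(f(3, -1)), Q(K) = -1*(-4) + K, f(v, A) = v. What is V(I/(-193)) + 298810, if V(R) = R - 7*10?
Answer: 57656813/193 ≈ 2.9874e+5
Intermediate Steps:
Q(K) = 4 + K
I = 7 (I = 4 + 3 = 7)
V(R) = -70 + R (V(R) = R - 70 = -70 + R)
V(I/(-193)) + 298810 = (-70 + 7/(-193)) + 298810 = (-70 + 7*(-1/193)) + 298810 = (-70 - 7/193) + 298810 = -13517/193 + 298810 = 57656813/193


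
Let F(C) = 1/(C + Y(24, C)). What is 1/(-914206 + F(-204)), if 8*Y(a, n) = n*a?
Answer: -816/745992097 ≈ -1.0938e-6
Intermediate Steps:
Y(a, n) = a*n/8 (Y(a, n) = (n*a)/8 = (a*n)/8 = a*n/8)
F(C) = 1/(4*C) (F(C) = 1/(C + (⅛)*24*C) = 1/(C + 3*C) = 1/(4*C))
1/(-914206 + F(-204)) = 1/(-914206 + (¼)/(-204)) = 1/(-914206 + (¼)*(-1/204)) = 1/(-914206 - 1/816) = 1/(-745992097/816) = -816/745992097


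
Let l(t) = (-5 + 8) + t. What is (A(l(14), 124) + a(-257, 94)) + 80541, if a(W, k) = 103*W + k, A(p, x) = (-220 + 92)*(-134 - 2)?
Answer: 71572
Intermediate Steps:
l(t) = 3 + t
A(p, x) = 17408 (A(p, x) = -128*(-136) = 17408)
a(W, k) = k + 103*W
(A(l(14), 124) + a(-257, 94)) + 80541 = (17408 + (94 + 103*(-257))) + 80541 = (17408 + (94 - 26471)) + 80541 = (17408 - 26377) + 80541 = -8969 + 80541 = 71572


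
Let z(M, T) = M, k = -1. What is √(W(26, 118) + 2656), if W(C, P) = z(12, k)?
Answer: 2*√667 ≈ 51.653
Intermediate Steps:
W(C, P) = 12
√(W(26, 118) + 2656) = √(12 + 2656) = √2668 = 2*√667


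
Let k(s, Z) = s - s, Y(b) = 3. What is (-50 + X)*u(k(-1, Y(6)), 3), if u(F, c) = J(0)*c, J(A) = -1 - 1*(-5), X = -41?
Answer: -1092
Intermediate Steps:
J(A) = 4 (J(A) = -1 + 5 = 4)
k(s, Z) = 0
u(F, c) = 4*c
(-50 + X)*u(k(-1, Y(6)), 3) = (-50 - 41)*(4*3) = -91*12 = -1092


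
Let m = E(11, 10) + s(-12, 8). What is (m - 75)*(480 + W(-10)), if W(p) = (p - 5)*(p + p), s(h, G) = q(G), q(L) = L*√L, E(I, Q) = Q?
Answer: -50700 + 12480*√2 ≈ -33051.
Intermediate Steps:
q(L) = L^(3/2)
s(h, G) = G^(3/2)
W(p) = 2*p*(-5 + p) (W(p) = (-5 + p)*(2*p) = 2*p*(-5 + p))
m = 10 + 16*√2 (m = 10 + 8^(3/2) = 10 + 16*√2 ≈ 32.627)
(m - 75)*(480 + W(-10)) = ((10 + 16*√2) - 75)*(480 + 2*(-10)*(-5 - 10)) = (-65 + 16*√2)*(480 + 2*(-10)*(-15)) = (-65 + 16*√2)*(480 + 300) = (-65 + 16*√2)*780 = -50700 + 12480*√2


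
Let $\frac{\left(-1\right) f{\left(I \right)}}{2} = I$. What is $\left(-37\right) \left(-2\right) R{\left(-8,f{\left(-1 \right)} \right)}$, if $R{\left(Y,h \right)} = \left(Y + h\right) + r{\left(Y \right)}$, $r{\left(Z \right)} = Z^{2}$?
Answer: $4292$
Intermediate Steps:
$f{\left(I \right)} = - 2 I$
$R{\left(Y,h \right)} = Y + h + Y^{2}$ ($R{\left(Y,h \right)} = \left(Y + h\right) + Y^{2} = Y + h + Y^{2}$)
$\left(-37\right) \left(-2\right) R{\left(-8,f{\left(-1 \right)} \right)} = \left(-37\right) \left(-2\right) \left(-8 - -2 + \left(-8\right)^{2}\right) = 74 \left(-8 + 2 + 64\right) = 74 \cdot 58 = 4292$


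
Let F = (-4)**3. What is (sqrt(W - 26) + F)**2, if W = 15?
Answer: (64 - I*sqrt(11))**2 ≈ 4085.0 - 424.53*I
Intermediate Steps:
F = -64
(sqrt(W - 26) + F)**2 = (sqrt(15 - 26) - 64)**2 = (sqrt(-11) - 64)**2 = (I*sqrt(11) - 64)**2 = (-64 + I*sqrt(11))**2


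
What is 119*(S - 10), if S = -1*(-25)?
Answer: 1785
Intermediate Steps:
S = 25
119*(S - 10) = 119*(25 - 10) = 119*15 = 1785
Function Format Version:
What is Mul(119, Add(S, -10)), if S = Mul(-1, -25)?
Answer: 1785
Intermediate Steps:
S = 25
Mul(119, Add(S, -10)) = Mul(119, Add(25, -10)) = Mul(119, 15) = 1785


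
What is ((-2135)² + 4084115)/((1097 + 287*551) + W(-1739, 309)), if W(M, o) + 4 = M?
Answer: 50540/921 ≈ 54.875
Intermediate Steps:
W(M, o) = -4 + M
((-2135)² + 4084115)/((1097 + 287*551) + W(-1739, 309)) = ((-2135)² + 4084115)/((1097 + 287*551) + (-4 - 1739)) = (4558225 + 4084115)/((1097 + 158137) - 1743) = 8642340/(159234 - 1743) = 8642340/157491 = 8642340*(1/157491) = 50540/921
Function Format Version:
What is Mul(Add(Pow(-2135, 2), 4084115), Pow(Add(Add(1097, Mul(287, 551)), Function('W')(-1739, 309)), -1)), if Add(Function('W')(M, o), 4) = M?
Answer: Rational(50540, 921) ≈ 54.875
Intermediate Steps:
Function('W')(M, o) = Add(-4, M)
Mul(Add(Pow(-2135, 2), 4084115), Pow(Add(Add(1097, Mul(287, 551)), Function('W')(-1739, 309)), -1)) = Mul(Add(Pow(-2135, 2), 4084115), Pow(Add(Add(1097, Mul(287, 551)), Add(-4, -1739)), -1)) = Mul(Add(4558225, 4084115), Pow(Add(Add(1097, 158137), -1743), -1)) = Mul(8642340, Pow(Add(159234, -1743), -1)) = Mul(8642340, Pow(157491, -1)) = Mul(8642340, Rational(1, 157491)) = Rational(50540, 921)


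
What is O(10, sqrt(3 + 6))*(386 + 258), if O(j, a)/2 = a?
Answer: 3864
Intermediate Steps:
O(j, a) = 2*a
O(10, sqrt(3 + 6))*(386 + 258) = (2*sqrt(3 + 6))*(386 + 258) = (2*sqrt(9))*644 = (2*3)*644 = 6*644 = 3864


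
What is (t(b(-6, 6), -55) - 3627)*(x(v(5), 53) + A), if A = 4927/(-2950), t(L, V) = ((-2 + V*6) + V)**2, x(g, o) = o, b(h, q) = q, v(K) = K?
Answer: 11064630033/1475 ≈ 7.5014e+6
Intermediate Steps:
t(L, V) = (-2 + 7*V)**2 (t(L, V) = ((-2 + 6*V) + V)**2 = (-2 + 7*V)**2)
A = -4927/2950 (A = 4927*(-1/2950) = -4927/2950 ≈ -1.6702)
(t(b(-6, 6), -55) - 3627)*(x(v(5), 53) + A) = ((-2 + 7*(-55))**2 - 3627)*(53 - 4927/2950) = ((-2 - 385)**2 - 3627)*(151423/2950) = ((-387)**2 - 3627)*(151423/2950) = (149769 - 3627)*(151423/2950) = 146142*(151423/2950) = 11064630033/1475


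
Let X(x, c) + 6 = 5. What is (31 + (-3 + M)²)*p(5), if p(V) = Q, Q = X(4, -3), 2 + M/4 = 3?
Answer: -32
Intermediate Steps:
M = 4 (M = -8 + 4*3 = -8 + 12 = 4)
X(x, c) = -1 (X(x, c) = -6 + 5 = -1)
Q = -1
p(V) = -1
(31 + (-3 + M)²)*p(5) = (31 + (-3 + 4)²)*(-1) = (31 + 1²)*(-1) = (31 + 1)*(-1) = 32*(-1) = -32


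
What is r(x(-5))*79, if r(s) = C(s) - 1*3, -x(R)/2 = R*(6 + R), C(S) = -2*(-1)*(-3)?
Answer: -711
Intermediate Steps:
C(S) = -6 (C(S) = 2*(-3) = -6)
x(R) = -2*R*(6 + R)
r(s) = -9 (r(s) = -6 - 1*3 = -6 - 3 = -9)
r(x(-5))*79 = -9*79 = -711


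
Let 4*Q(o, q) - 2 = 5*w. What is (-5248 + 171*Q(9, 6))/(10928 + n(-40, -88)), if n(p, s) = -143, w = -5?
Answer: -4985/8628 ≈ -0.57777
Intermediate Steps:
Q(o, q) = -23/4 (Q(o, q) = 1/2 + (5*(-5))/4 = 1/2 + (1/4)*(-25) = 1/2 - 25/4 = -23/4)
(-5248 + 171*Q(9, 6))/(10928 + n(-40, -88)) = (-5248 + 171*(-23/4))/(10928 - 143) = (-5248 - 3933/4)/10785 = -24925/4*1/10785 = -4985/8628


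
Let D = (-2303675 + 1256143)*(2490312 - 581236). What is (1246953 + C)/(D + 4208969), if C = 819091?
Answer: -2066044/1999813991463 ≈ -1.0331e-6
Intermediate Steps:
D = -1999818200432 (D = -1047532*1909076 = -1999818200432)
(1246953 + C)/(D + 4208969) = (1246953 + 819091)/(-1999818200432 + 4208969) = 2066044/(-1999813991463) = 2066044*(-1/1999813991463) = -2066044/1999813991463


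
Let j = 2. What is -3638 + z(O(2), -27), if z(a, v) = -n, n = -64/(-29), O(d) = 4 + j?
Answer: -105566/29 ≈ -3640.2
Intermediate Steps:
O(d) = 6 (O(d) = 4 + 2 = 6)
n = 64/29 (n = -64*(-1/29) = 64/29 ≈ 2.2069)
z(a, v) = -64/29 (z(a, v) = -1*64/29 = -64/29)
-3638 + z(O(2), -27) = -3638 - 64/29 = -105566/29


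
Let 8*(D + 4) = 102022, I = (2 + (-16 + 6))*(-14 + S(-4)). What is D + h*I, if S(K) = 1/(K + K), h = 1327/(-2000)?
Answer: 25347549/2000 ≈ 12674.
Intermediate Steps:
h = -1327/2000 (h = 1327*(-1/2000) = -1327/2000 ≈ -0.66350)
S(K) = 1/(2*K)
I = 113 (I = (2 + (-16 + 6))*(-14 + (½)/(-4)) = (2 - 10)*(-14 + (½)*(-¼)) = -8*(-14 - ⅛) = -8*(-113/8) = 113)
D = 50995/4 (D = -4 + (⅛)*102022 = -4 + 51011/4 = 50995/4 ≈ 12749.)
D + h*I = 50995/4 - 1327/2000*113 = 50995/4 - 149951/2000 = 25347549/2000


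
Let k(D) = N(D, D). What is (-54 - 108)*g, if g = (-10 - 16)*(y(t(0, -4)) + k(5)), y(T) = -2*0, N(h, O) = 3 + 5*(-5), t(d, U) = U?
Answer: -92664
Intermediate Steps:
N(h, O) = -22 (N(h, O) = 3 - 25 = -22)
y(T) = 0
k(D) = -22
g = 572 (g = (-10 - 16)*(0 - 22) = -26*(-22) = 572)
(-54 - 108)*g = (-54 - 108)*572 = -162*572 = -92664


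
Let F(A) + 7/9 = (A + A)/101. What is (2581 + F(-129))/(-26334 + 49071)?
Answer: 2343100/20667933 ≈ 0.11337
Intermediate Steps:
F(A) = -7/9 + 2*A/101 (F(A) = -7/9 + (A + A)/101 = -7/9 + (2*A)*(1/101) = -7/9 + 2*A/101)
(2581 + F(-129))/(-26334 + 49071) = (2581 + (-7/9 + (2/101)*(-129)))/(-26334 + 49071) = (2581 + (-7/9 - 258/101))/22737 = (2581 - 3029/909)*(1/22737) = (2343100/909)*(1/22737) = 2343100/20667933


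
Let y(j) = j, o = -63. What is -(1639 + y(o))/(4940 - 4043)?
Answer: -1576/897 ≈ -1.7570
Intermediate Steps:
-(1639 + y(o))/(4940 - 4043) = -(1639 - 63)/(4940 - 4043) = -1576/897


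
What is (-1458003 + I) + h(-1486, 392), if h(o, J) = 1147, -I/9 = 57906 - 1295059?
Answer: 9677521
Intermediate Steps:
I = 11134377 (I = -9*(57906 - 1295059) = -9*(-1237153) = 11134377)
(-1458003 + I) + h(-1486, 392) = (-1458003 + 11134377) + 1147 = 9676374 + 1147 = 9677521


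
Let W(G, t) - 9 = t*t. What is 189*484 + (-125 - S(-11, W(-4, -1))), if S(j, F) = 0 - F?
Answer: 91361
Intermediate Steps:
W(G, t) = 9 + t² (W(G, t) = 9 + t*t = 9 + t²)
S(j, F) = -F
189*484 + (-125 - S(-11, W(-4, -1))) = 189*484 + (-125 - (-1)*(9 + (-1)²)) = 91476 + (-125 - (-1)*(9 + 1)) = 91476 + (-125 - (-1)*10) = 91476 + (-125 - 1*(-10)) = 91476 + (-125 + 10) = 91476 - 115 = 91361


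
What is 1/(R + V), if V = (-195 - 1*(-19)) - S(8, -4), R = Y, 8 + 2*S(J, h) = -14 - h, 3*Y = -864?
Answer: -1/455 ≈ -0.0021978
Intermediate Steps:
Y = -288 (Y = (⅓)*(-864) = -288)
S(J, h) = -11 - h/2 (S(J, h) = -4 + (-14 - h)/2 = -4 + (-7 - h/2) = -11 - h/2)
R = -288
V = -167 (V = (-195 - 1*(-19)) - (-11 - ½*(-4)) = (-195 + 19) - (-11 + 2) = -176 - 1*(-9) = -176 + 9 = -167)
1/(R + V) = 1/(-288 - 167) = 1/(-455) = -1/455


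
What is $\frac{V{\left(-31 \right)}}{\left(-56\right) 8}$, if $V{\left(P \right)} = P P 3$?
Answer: $- \frac{2883}{448} \approx -6.4353$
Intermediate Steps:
$V{\left(P \right)} = 3 P^{2}$ ($V{\left(P \right)} = P^{2} \cdot 3 = 3 P^{2}$)
$\frac{V{\left(-31 \right)}}{\left(-56\right) 8} = \frac{3 \left(-31\right)^{2}}{\left(-56\right) 8} = \frac{3 \cdot 961}{-448} = 2883 \left(- \frac{1}{448}\right) = - \frac{2883}{448}$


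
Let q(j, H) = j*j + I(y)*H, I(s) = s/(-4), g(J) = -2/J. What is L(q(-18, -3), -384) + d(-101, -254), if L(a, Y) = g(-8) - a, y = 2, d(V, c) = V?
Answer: -1705/4 ≈ -426.25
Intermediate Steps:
I(s) = -s/4 (I(s) = s*(-1/4) = -s/4)
q(j, H) = j**2 - H/2 (q(j, H) = j*j + (-1/4*2)*H = j**2 - H/2)
L(a, Y) = 1/4 - a (L(a, Y) = -2/(-8) - a = -2*(-1/8) - a = 1/4 - a)
L(q(-18, -3), -384) + d(-101, -254) = (1/4 - ((-18)**2 - 1/2*(-3))) - 101 = (1/4 - (324 + 3/2)) - 101 = (1/4 - 1*651/2) - 101 = (1/4 - 651/2) - 101 = -1301/4 - 101 = -1705/4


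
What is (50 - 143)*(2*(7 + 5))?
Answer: -2232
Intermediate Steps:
(50 - 143)*(2*(7 + 5)) = -186*12 = -93*24 = -2232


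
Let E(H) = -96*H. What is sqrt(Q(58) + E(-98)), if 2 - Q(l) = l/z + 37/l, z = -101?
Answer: 3*sqrt(35879213134)/5858 ≈ 97.005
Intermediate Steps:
Q(l) = 2 - 37/l + l/101 (Q(l) = 2 - (l/(-101) + 37/l) = 2 - (l*(-1/101) + 37/l) = 2 - (-l/101 + 37/l) = 2 - (37/l - l/101) = 2 + (-37/l + l/101) = 2 - 37/l + l/101)
sqrt(Q(58) + E(-98)) = sqrt((2 - 37/58 + (1/101)*58) - 96*(-98)) = sqrt((2 - 37*1/58 + 58/101) + 9408) = sqrt((2 - 37/58 + 58/101) + 9408) = sqrt(11343/5858 + 9408) = sqrt(55123407/5858) = 3*sqrt(35879213134)/5858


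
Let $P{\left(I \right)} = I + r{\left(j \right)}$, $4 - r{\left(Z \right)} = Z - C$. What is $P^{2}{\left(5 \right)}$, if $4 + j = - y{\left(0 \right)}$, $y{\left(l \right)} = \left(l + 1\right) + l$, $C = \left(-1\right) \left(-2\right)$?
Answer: $256$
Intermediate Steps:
$C = 2$
$y{\left(l \right)} = 1 + 2 l$ ($y{\left(l \right)} = \left(1 + l\right) + l = 1 + 2 l$)
$j = -5$ ($j = -4 - \left(1 + 2 \cdot 0\right) = -4 - \left(1 + 0\right) = -4 - 1 = -5$)
$r{\left(Z \right)} = 6 - Z$ ($r{\left(Z \right)} = 4 - \left(Z - 2\right) = 4 - \left(-2 + Z\right) = 6 - Z$)
$P{\left(I \right)} = 11 + I$ ($P{\left(I \right)} = I + \left(6 - -5\right) = I + \left(6 + 5\right) = I + 11 = 11 + I$)
$P^{2}{\left(5 \right)} = \left(11 + 5\right)^{2} = 16^{2} = 256$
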